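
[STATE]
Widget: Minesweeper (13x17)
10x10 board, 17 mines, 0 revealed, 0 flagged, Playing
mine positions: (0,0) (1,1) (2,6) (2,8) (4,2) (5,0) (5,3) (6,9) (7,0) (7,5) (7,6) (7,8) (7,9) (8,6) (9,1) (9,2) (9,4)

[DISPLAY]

■■■■■■■■■■   
■■■■■■■■■■   
■■■■■■■■■■   
■■■■■■■■■■   
■■■■■■■■■■   
■■■■■■■■■■   
■■■■■■■■■■   
■■■■■■■■■■   
■■■■■■■■■■   
■■■■■■■■■■   
             
             
             
             
             
             
             


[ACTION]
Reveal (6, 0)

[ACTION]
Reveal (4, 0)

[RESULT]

■■■■■■■■■■   
■■■■■■■■■■   
■■■■■■■■■■   
■■■■■■■■■■   
1■■■■■■■■■   
■■■■■■■■■■   
2■■■■■■■■■   
■■■■■■■■■■   
■■■■■■■■■■   
■■■■■■■■■■   
             
             
             
             
             
             
             


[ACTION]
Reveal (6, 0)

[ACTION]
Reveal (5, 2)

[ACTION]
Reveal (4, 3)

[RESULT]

■■■■■■■■■■   
■■■■■■■■■■   
■■■■■■■■■■   
■■■■■■■■■■   
1■■2■■■■■■   
■■2■■■■■■■   
2■■■■■■■■■   
■■■■■■■■■■   
■■■■■■■■■■   
■■■■■■■■■■   
             
             
             
             
             
             
             


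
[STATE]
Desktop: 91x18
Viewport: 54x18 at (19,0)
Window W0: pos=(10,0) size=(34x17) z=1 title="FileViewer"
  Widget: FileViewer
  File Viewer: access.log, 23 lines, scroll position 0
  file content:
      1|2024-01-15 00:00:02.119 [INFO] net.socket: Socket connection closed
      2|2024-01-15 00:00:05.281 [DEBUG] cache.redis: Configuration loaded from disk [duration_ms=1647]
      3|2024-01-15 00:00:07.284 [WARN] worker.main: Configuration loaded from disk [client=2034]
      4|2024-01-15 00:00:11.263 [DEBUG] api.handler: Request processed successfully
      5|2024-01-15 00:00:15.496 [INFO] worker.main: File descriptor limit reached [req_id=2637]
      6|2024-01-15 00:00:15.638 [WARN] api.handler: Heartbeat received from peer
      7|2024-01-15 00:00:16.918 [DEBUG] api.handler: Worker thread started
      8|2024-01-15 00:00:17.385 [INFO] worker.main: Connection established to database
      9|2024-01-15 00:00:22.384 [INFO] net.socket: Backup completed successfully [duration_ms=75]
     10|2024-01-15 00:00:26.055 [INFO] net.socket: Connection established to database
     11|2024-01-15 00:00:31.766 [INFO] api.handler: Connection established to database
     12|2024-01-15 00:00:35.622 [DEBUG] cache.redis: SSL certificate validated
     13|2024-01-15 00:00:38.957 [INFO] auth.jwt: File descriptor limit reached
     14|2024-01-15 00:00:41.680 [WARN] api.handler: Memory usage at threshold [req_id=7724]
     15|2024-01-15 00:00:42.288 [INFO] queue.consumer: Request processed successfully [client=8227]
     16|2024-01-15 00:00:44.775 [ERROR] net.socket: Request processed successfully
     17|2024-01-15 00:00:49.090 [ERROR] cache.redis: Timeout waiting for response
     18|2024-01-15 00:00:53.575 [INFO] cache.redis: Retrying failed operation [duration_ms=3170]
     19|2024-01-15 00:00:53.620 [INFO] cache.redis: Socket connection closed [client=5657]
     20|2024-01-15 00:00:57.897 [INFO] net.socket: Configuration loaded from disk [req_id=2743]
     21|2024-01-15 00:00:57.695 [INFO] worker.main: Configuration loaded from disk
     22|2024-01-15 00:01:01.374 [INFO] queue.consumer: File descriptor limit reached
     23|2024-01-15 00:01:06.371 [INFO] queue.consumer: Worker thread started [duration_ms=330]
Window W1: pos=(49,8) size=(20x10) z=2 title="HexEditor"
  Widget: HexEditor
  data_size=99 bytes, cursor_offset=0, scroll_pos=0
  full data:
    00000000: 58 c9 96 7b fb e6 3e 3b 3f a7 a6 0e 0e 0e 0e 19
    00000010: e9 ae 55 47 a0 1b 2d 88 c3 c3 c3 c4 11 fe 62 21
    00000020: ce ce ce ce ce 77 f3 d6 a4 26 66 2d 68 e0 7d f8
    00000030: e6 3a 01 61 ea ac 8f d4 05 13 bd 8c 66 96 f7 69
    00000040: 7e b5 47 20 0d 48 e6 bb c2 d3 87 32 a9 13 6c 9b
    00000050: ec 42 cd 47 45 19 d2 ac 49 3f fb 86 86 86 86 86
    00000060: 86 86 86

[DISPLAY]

━━━━━━━━━━━━━━━━━━━━━━━━┓                             
wer                     ┃                             
────────────────────────┨                             
15 00:00:02.119 [INFO] ▲┃                             
15 00:00:05.281 [DEBUG]█┃                             
15 00:00:07.284 [WARN] ░┃                             
15 00:00:11.263 [DEBUG]░┃                             
15 00:00:15.496 [INFO] ░┃                             
15 00:00:15.638 [WARN] ░┃     ┏━━━━━━━━━━━━━━━━━━┓    
15 00:00:16.918 [DEBUG]░┃     ┃ HexEditor        ┃    
15 00:00:17.385 [INFO] ░┃     ┠──────────────────┨    
15 00:00:22.384 [INFO] ░┃     ┃00000000  58 c9 96┃    
15 00:00:26.055 [INFO] ░┃     ┃00000010  e9 ae 55┃    
15 00:00:31.766 [INFO] ░┃     ┃00000020  ce ce ce┃    
15 00:00:35.622 [DEBUG]░┃     ┃00000030  e6 3a 01┃    
15 00:00:38.957 [INFO] ▼┃     ┃00000040  7e b5 47┃    
━━━━━━━━━━━━━━━━━━━━━━━━┛     ┃00000050  ec 42 cd┃    
                              ┗━━━━━━━━━━━━━━━━━━┛    


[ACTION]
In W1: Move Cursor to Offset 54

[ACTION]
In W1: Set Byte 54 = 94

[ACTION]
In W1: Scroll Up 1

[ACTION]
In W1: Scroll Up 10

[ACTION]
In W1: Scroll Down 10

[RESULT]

━━━━━━━━━━━━━━━━━━━━━━━━┓                             
wer                     ┃                             
────────────────────────┨                             
15 00:00:02.119 [INFO] ▲┃                             
15 00:00:05.281 [DEBUG]█┃                             
15 00:00:07.284 [WARN] ░┃                             
15 00:00:11.263 [DEBUG]░┃                             
15 00:00:15.496 [INFO] ░┃                             
15 00:00:15.638 [WARN] ░┃     ┏━━━━━━━━━━━━━━━━━━┓    
15 00:00:16.918 [DEBUG]░┃     ┃ HexEditor        ┃    
15 00:00:17.385 [INFO] ░┃     ┠──────────────────┨    
15 00:00:22.384 [INFO] ░┃     ┃00000060  86 86 86┃    
15 00:00:26.055 [INFO] ░┃     ┃                  ┃    
15 00:00:31.766 [INFO] ░┃     ┃                  ┃    
15 00:00:35.622 [DEBUG]░┃     ┃                  ┃    
15 00:00:38.957 [INFO] ▼┃     ┃                  ┃    
━━━━━━━━━━━━━━━━━━━━━━━━┛     ┃                  ┃    
                              ┗━━━━━━━━━━━━━━━━━━┛    


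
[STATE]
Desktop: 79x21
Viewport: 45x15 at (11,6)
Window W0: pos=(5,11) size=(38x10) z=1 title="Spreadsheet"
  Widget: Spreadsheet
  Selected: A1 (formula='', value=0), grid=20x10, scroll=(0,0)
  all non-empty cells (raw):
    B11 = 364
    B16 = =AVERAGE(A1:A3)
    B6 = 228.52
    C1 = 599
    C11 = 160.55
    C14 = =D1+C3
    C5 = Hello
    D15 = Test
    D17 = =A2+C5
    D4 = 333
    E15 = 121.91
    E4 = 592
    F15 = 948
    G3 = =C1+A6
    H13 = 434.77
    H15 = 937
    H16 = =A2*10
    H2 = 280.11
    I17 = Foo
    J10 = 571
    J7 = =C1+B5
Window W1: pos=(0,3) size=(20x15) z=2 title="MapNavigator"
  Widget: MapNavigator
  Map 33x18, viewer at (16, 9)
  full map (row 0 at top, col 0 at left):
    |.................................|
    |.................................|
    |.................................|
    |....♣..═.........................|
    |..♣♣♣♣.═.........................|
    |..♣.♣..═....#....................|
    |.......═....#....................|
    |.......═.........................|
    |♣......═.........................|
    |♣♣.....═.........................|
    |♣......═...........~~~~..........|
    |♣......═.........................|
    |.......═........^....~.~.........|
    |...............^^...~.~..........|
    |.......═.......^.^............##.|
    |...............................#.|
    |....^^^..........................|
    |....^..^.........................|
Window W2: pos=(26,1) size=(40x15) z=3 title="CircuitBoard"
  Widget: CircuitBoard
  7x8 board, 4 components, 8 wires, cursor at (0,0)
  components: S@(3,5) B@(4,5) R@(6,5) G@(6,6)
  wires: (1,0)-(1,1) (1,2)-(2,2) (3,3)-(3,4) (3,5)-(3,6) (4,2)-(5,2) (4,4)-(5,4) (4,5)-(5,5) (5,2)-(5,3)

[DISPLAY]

........┃      ┃                             
........┃      ┃1   · ─ ·   ·                
........┃      ┃            │                
........┃      ┃2           ·                
........┃      ┃                             
........┃━━━━━━┃3               · ─ ·   S ─ ·
..~~~~..┃      ┃                             
........┃──────┃4           ·       ·   B    
....~.~.┃      ┃            │       │   │    
...~.~..┃ B    ┗━━━━━━━━━━━━━━━━━━━━━━━━━━━━━
^.......┃----------------------┃             
━━━━━━━━┛     0     599       0┃             
      0       0       0       0┃             
      0       0       0       0┃             
━━━━━━━━━━━━━━━━━━━━━━━━━━━━━━━┛             


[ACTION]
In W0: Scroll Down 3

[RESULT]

........┃      ┃                             
........┃      ┃1   · ─ ·   ·                
........┃      ┃            │                
........┃      ┃2           ·                
........┃      ┃                             
........┃━━━━━━┃3               · ─ ·   S ─ ·
..~~~~..┃      ┃                             
........┃──────┃4           ·       ·   B    
....~.~.┃      ┃            │       │   │    
...~.~..┃ B    ┗━━━━━━━━━━━━━━━━━━━━━━━━━━━━━
^.......┃----------------------┃             
━━━━━━━━┛     0       0     333┃             
      0       0Hello          0┃             
      0  228.52       0       0┃             
━━━━━━━━━━━━━━━━━━━━━━━━━━━━━━━┛             


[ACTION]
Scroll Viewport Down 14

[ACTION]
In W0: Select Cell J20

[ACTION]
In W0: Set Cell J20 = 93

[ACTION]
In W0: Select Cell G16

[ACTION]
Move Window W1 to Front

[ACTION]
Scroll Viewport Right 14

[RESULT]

 ┃                                      ┃    
 ┃1   · ─ ·   ·                         ┃    
 ┃            │                         ┃    
 ┃2           ·                         ┃    
 ┃                                      ┃    
━┃3               · ─ ·   S ─ ·         ┃    
 ┃                                      ┃    
─┃4           ·       ·   B             ┃    
 ┃            │       │   │             ┃    
 ┗━━━━━━━━━━━━━━━━━━━━━━━━━━━━━━━━━━━━━━┛    
-----------------┃                           
0       0     333┃                           
0Hello          0┃                           
2       0       0┃                           
━━━━━━━━━━━━━━━━━┛                           


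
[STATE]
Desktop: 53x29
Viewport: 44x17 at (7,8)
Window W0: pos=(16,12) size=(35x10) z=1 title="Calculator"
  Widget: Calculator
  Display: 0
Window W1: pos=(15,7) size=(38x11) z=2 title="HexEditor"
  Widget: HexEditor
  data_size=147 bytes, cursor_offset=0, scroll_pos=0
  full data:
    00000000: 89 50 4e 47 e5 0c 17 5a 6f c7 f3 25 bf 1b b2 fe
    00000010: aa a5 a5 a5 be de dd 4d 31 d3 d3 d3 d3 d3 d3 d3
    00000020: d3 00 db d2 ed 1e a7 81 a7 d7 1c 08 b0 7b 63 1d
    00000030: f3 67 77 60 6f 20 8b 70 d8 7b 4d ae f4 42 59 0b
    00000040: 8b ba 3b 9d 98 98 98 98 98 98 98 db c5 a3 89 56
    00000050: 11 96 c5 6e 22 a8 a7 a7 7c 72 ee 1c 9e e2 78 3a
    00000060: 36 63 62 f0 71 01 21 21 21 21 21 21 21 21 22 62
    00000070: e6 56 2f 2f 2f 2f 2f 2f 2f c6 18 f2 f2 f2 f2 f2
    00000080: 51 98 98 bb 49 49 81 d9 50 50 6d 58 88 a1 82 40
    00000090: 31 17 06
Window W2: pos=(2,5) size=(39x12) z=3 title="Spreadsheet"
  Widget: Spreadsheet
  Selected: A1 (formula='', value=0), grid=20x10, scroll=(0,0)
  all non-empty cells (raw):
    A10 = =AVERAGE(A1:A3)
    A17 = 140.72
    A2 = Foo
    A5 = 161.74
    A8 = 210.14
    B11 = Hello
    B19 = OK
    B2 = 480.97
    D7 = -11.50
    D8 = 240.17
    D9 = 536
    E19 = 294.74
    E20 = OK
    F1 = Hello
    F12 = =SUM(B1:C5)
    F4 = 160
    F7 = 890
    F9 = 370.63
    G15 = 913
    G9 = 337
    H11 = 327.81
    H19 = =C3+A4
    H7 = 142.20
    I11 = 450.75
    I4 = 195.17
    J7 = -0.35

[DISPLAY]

                                 ┃          
   A       B       C       D     ┃──────────
---------------------------------┃0c 17 5a  
     [0]       0       0       0 ┃de dd 4d  
Foo       480.97       0       0 ┃1e a7 81  
       0       0       0       0 ┃20 8b 70  
       0       0       0       0 ┃98 98 98  
  161.74       0       0       0 ┃a8 a7 a7  
━━━━━━━━━━━━━━━━━━━━━━━━━━━━━━━━━┛01 21 21  
        ┗━━━━━━━━━━━━━━━━━━━━━━━━━━━━━━━━━━━
         ┃├───┼───┼───┼───┤                ┃
         ┃│ 4 │ 5 │ 6 │ × │                ┃
         ┃└───┴───┴───┴───┘                ┃
         ┗━━━━━━━━━━━━━━━━━━━━━━━━━━━━━━━━━┛
                                            
                                            
                                            


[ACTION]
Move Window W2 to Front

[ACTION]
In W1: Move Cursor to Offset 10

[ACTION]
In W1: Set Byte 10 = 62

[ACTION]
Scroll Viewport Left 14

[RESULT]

  ┃A1:                                  ┃   
  ┃       A       B       C       D     ┃───
  ┃-------------------------------------┃0c 
  ┃  1      [0]       0       0       0 ┃de 
  ┃  2 Foo       480.97       0       0 ┃1e 
  ┃  3        0       0       0       0 ┃20 
  ┃  4        0       0       0       0 ┃98 
  ┃  5   161.74       0       0       0 ┃a8 
  ┗━━━━━━━━━━━━━━━━━━━━━━━━━━━━━━━━━━━━━┛01 
               ┗━━━━━━━━━━━━━━━━━━━━━━━━━━━━
                ┃├───┼───┼───┼───┤          
                ┃│ 4 │ 5 │ 6 │ × │          
                ┃└───┴───┴───┴───┘          
                ┗━━━━━━━━━━━━━━━━━━━━━━━━━━━
                                            
                                            
                                            


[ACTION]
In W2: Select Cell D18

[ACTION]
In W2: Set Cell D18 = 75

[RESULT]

  ┃D18: 75                              ┃   
  ┃       A       B       C       D     ┃───
  ┃-------------------------------------┃0c 
  ┃  1        0       0       0       0 ┃de 
  ┃  2 Foo       480.97       0       0 ┃1e 
  ┃  3        0       0       0       0 ┃20 
  ┃  4        0       0       0       0 ┃98 
  ┃  5   161.74       0       0       0 ┃a8 
  ┗━━━━━━━━━━━━━━━━━━━━━━━━━━━━━━━━━━━━━┛01 
               ┗━━━━━━━━━━━━━━━━━━━━━━━━━━━━
                ┃├───┼───┼───┼───┤          
                ┃│ 4 │ 5 │ 6 │ × │          
                ┃└───┴───┴───┴───┘          
                ┗━━━━━━━━━━━━━━━━━━━━━━━━━━━
                                            
                                            
                                            


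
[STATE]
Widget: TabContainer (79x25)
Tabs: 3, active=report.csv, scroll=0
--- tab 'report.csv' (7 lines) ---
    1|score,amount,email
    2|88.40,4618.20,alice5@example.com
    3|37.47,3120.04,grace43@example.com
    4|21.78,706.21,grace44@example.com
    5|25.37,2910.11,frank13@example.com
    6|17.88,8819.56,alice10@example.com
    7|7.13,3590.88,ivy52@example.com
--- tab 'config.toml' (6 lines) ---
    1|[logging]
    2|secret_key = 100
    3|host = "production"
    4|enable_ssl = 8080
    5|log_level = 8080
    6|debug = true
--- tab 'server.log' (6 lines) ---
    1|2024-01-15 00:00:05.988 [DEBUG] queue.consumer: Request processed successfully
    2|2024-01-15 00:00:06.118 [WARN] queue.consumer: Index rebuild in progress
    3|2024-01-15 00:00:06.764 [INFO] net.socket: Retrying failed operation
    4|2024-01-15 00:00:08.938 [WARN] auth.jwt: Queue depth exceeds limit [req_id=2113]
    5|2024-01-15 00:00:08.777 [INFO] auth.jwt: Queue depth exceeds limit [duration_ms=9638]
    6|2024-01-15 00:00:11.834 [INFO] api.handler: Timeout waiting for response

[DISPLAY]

[report.csv]│ config.toml │ server.log                                         
───────────────────────────────────────────────────────────────────────────────
score,amount,email                                                             
88.40,4618.20,alice5@example.com                                               
37.47,3120.04,grace43@example.com                                              
21.78,706.21,grace44@example.com                                               
25.37,2910.11,frank13@example.com                                              
17.88,8819.56,alice10@example.com                                              
7.13,3590.88,ivy52@example.com                                                 
                                                                               
                                                                               
                                                                               
                                                                               
                                                                               
                                                                               
                                                                               
                                                                               
                                                                               
                                                                               
                                                                               
                                                                               
                                                                               
                                                                               
                                                                               
                                                                               


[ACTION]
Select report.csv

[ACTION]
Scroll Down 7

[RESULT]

[report.csv]│ config.toml │ server.log                                         
───────────────────────────────────────────────────────────────────────────────
7.13,3590.88,ivy52@example.com                                                 
                                                                               
                                                                               
                                                                               
                                                                               
                                                                               
                                                                               
                                                                               
                                                                               
                                                                               
                                                                               
                                                                               
                                                                               
                                                                               
                                                                               
                                                                               
                                                                               
                                                                               
                                                                               
                                                                               
                                                                               
                                                                               
                                                                               


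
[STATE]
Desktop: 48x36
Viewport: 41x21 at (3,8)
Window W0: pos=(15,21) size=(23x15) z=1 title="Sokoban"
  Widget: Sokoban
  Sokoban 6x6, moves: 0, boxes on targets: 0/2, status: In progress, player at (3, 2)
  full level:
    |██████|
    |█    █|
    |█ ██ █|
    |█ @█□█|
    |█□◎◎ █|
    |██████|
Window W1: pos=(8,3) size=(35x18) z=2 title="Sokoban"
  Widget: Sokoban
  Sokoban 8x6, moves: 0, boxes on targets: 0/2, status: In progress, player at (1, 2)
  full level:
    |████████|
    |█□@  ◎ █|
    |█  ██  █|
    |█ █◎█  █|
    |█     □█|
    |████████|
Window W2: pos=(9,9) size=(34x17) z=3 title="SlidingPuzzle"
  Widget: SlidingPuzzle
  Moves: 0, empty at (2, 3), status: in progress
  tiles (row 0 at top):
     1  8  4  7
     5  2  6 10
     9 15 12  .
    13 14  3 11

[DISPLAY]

     ┃█  ██  █                         ┃ 
     ┃┏━━━━━━━━━━━━━━━━━━━━━━━━━━━━━━━━┓ 
     ┃┃ SlidingPuzzle                  ┃ 
     ┃┠────────────────────────────────┨ 
     ┃┃┌────┬────┬────┬────┐           ┃ 
     ┃┃│  1 │  8 │  4 │  7 │           ┃ 
     ┃┃├────┼────┼────┼────┤           ┃ 
     ┃┃│  5 │  2 │  6 │ 10 │           ┃ 
     ┃┃├────┼────┼────┼────┤           ┃ 
     ┃┃│  9 │ 15 │ 12 │    │           ┃ 
     ┃┃├────┼────┼────┼────┤           ┃ 
     ┃┃│ 13 │ 14 │  3 │ 11 │           ┃ 
     ┗┃└────┴────┴────┴────┘           ┃ 
      ┃Moves: 0                        ┃ 
      ┃                                ┃ 
      ┃                                ┃ 
      ┃                                ┃ 
      ┗━━━━━━━━━━━━━━━━━━━━━━━━━━━━━━━━┛ 
            ┃█ ██ █               ┃      
            ┃█ @█□█               ┃      
            ┃█□◎◎ █               ┃      


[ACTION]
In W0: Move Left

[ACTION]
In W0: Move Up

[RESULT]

     ┃█  ██  █                         ┃ 
     ┃┏━━━━━━━━━━━━━━━━━━━━━━━━━━━━━━━━┓ 
     ┃┃ SlidingPuzzle                  ┃ 
     ┃┠────────────────────────────────┨ 
     ┃┃┌────┬────┬────┬────┐           ┃ 
     ┃┃│  1 │  8 │  4 │  7 │           ┃ 
     ┃┃├────┼────┼────┼────┤           ┃ 
     ┃┃│  5 │  2 │  6 │ 10 │           ┃ 
     ┃┃├────┼────┼────┼────┤           ┃ 
     ┃┃│  9 │ 15 │ 12 │    │           ┃ 
     ┃┃├────┼────┼────┼────┤           ┃ 
     ┃┃│ 13 │ 14 │  3 │ 11 │           ┃ 
     ┗┃└────┴────┴────┴────┘           ┃ 
      ┃Moves: 0                        ┃ 
      ┃                                ┃ 
      ┃                                ┃ 
      ┃                                ┃ 
      ┗━━━━━━━━━━━━━━━━━━━━━━━━━━━━━━━━┛ 
            ┃█@██ █               ┃      
            ┃█  █□█               ┃      
            ┃█□◎◎ █               ┃      


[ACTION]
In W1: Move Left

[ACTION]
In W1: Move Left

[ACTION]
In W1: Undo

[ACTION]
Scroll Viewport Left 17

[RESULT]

        ┃█  ██  █                        
        ┃┏━━━━━━━━━━━━━━━━━━━━━━━━━━━━━━━
        ┃┃ SlidingPuzzle                 
        ┃┠───────────────────────────────
        ┃┃┌────┬────┬────┬────┐          
        ┃┃│  1 │  8 │  4 │  7 │          
        ┃┃├────┼────┼────┼────┤          
        ┃┃│  5 │  2 │  6 │ 10 │          
        ┃┃├────┼────┼────┼────┤          
        ┃┃│  9 │ 15 │ 12 │    │          
        ┃┃├────┼────┼────┼────┤          
        ┃┃│ 13 │ 14 │  3 │ 11 │          
        ┗┃└────┴────┴────┴────┘          
         ┃Moves: 0                       
         ┃                               
         ┃                               
         ┃                               
         ┗━━━━━━━━━━━━━━━━━━━━━━━━━━━━━━━
               ┃█@██ █               ┃   
               ┃█  █□█               ┃   
               ┃█□◎◎ █               ┃   


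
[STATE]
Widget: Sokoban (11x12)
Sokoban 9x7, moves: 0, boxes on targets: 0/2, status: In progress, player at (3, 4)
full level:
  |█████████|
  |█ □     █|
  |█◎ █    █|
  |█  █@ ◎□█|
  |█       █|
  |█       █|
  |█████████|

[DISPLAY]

█████████  
█ □     █  
█◎ █    █  
█  █@ ◎□█  
█       █  
█       █  
█████████  
Moves: 0  0
           
           
           
           


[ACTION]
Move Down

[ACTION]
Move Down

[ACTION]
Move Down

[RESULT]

█████████  
█ □     █  
█◎ █    █  
█  █  ◎□█  
█       █  
█   @   █  
█████████  
Moves: 2  0
           
           
           
           


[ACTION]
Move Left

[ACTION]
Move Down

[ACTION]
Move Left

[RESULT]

█████████  
█ □     █  
█◎ █    █  
█  █  ◎□█  
█       █  
█ @     █  
█████████  
Moves: 4  0
           
           
           
           


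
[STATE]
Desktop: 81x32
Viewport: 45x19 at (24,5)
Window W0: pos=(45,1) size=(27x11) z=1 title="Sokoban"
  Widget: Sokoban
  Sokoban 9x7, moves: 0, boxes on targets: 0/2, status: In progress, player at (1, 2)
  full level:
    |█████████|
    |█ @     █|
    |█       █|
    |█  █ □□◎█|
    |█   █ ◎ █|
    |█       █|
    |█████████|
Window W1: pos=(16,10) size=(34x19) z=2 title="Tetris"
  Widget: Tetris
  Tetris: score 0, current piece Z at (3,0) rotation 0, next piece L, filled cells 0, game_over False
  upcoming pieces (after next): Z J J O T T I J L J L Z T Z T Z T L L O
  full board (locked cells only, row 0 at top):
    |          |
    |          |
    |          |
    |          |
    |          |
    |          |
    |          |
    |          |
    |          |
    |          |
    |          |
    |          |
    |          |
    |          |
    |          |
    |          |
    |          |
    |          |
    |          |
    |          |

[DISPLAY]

                     ┃█ @     █              
                     ┃█       █              
                     ┃█  █ □□◎█              
                     ┃█   █ ◎ █              
                     ┃█       █              
━━━━━━━━━━━━━━━━━━━━━━━━━┓█████              
                         ┃━━━━━━━━━━━━━━━━━━━
─────────────────────────┨                   
   │Next:                ┃                   
   │  ▒                  ┃                   
   │▒▒▒                  ┃                   
   │                     ┃                   
   │                     ┃                   
   │                     ┃                   
   │Score:               ┃                   
   │0                    ┃                   
   │                     ┃                   
   │                     ┃                   
   │                     ┃                   


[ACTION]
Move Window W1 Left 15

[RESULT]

                     ┃█ @     █              
                     ┃█       █              
                     ┃█  █ □□◎█              
                     ┃█   █ ◎ █              
                     ┃█       █              
━━━━━━━━━━┓          ┃█████████              
          ┃          ┗━━━━━━━━━━━━━━━━━━━━━━━
──────────┨                                  
          ┃                                  
          ┃                                  
          ┃                                  
          ┃                                  
          ┃                                  
          ┃                                  
          ┃                                  
          ┃                                  
          ┃                                  
          ┃                                  
          ┃                                  


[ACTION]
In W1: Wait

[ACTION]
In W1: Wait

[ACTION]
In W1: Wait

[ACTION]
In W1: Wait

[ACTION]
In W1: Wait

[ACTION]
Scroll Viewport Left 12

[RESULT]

                                 ┃█ @     █  
                                 ┃█       █  
                                 ┃█  █ □□◎█  
                                 ┃█   █ ◎ █  
                                 ┃█       █  
━━━━━━━━━━━━━━━━━━━━━━┓          ┃█████████  
                      ┃          ┗━━━━━━━━━━━
──────────────────────┨                      
│Next:                ┃                      
│  ▒                  ┃                      
│▒▒▒                  ┃                      
│                     ┃                      
│                     ┃                      
│                     ┃                      
│Score:               ┃                      
│0                    ┃                      
│                     ┃                      
│                     ┃                      
│                     ┃                      


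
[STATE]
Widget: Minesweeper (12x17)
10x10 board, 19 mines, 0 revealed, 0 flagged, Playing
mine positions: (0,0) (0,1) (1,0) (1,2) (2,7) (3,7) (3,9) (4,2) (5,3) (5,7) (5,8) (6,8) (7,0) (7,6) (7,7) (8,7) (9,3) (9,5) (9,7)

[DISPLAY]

■■■■■■■■■■  
■■■■■■■■■■  
■■■■■■■■■■  
■■■■■■■■■■  
■■■■■■■■■■  
■■■■■■■■■■  
■■■■■■■■■■  
■■■■■■■■■■  
■■■■■■■■■■  
■■■■■■■■■■  
            
            
            
            
            
            
            


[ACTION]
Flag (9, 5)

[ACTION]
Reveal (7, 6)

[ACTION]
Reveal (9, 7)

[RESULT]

✹✹■■■■■■■■  
✹■✹■■■■■■■  
■■■■■■■✹■■  
■■■■■■■✹■✹  
■■✹■■■■■■■  
■■■✹■■■✹✹■  
■■■■■■■■✹■  
✹■■■■■✹✹■■  
■■■■■■■✹■■  
■■■✹■✹■✹■■  
            
            
            
            
            
            
            


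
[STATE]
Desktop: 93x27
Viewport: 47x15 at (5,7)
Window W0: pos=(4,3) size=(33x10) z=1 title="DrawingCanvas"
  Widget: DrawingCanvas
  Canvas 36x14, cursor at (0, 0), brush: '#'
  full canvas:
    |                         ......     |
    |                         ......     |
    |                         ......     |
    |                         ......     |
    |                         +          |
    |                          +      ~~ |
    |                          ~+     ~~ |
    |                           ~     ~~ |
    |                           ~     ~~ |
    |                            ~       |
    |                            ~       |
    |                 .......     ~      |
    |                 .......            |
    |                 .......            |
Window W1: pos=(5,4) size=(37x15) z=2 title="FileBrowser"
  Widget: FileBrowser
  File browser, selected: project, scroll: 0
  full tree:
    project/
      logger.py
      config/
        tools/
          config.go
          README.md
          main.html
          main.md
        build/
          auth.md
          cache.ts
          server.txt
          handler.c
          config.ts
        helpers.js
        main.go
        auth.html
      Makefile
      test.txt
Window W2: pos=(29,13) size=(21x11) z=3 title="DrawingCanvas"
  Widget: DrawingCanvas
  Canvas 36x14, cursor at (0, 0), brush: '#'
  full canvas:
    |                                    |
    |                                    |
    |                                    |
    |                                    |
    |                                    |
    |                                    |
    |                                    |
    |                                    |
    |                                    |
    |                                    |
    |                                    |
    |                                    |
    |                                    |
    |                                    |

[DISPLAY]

┃> [-] project/                     ┃          
┃    logger.py                      ┃          
┃    [+] config/                    ┃          
┃    Makefile                       ┃          
┃    test.txt                       ┃          
┃                                   ┃          
┃                       ┏━━━━━━━━━━━━━━━━━━━┓  
┃                       ┃ DrawingCanvas     ┃  
┃                       ┠───────────────────┨  
┃                       ┃+                  ┃  
┃                       ┃                   ┃  
┗━━━━━━━━━━━━━━━━━━━━━━━┃                   ┃  
                        ┃                   ┃  
                        ┃                   ┃  
                        ┃                   ┃  


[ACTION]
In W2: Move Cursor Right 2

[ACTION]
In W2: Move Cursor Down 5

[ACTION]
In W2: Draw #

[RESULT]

┃> [-] project/                     ┃          
┃    logger.py                      ┃          
┃    [+] config/                    ┃          
┃    Makefile                       ┃          
┃    test.txt                       ┃          
┃                                   ┃          
┃                       ┏━━━━━━━━━━━━━━━━━━━┓  
┃                       ┃ DrawingCanvas     ┃  
┃                       ┠───────────────────┨  
┃                       ┃                   ┃  
┃                       ┃                   ┃  
┗━━━━━━━━━━━━━━━━━━━━━━━┃                   ┃  
                        ┃                   ┃  
                        ┃                   ┃  
                        ┃  #                ┃  


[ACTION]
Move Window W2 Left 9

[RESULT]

┃> [-] project/                     ┃          
┃    logger.py                      ┃          
┃    [+] config/                    ┃          
┃    Makefile                       ┃          
┃    test.txt                       ┃          
┃                                   ┃          
┃              ┏━━━━━━━━━━━━━━━━━━━┓┃          
┃              ┃ DrawingCanvas     ┃┃          
┃              ┠───────────────────┨┃          
┃              ┃                   ┃┃          
┃              ┃                   ┃┃          
┗━━━━━━━━━━━━━━┃                   ┃┛          
               ┃                   ┃           
               ┃                   ┃           
               ┃  #                ┃           


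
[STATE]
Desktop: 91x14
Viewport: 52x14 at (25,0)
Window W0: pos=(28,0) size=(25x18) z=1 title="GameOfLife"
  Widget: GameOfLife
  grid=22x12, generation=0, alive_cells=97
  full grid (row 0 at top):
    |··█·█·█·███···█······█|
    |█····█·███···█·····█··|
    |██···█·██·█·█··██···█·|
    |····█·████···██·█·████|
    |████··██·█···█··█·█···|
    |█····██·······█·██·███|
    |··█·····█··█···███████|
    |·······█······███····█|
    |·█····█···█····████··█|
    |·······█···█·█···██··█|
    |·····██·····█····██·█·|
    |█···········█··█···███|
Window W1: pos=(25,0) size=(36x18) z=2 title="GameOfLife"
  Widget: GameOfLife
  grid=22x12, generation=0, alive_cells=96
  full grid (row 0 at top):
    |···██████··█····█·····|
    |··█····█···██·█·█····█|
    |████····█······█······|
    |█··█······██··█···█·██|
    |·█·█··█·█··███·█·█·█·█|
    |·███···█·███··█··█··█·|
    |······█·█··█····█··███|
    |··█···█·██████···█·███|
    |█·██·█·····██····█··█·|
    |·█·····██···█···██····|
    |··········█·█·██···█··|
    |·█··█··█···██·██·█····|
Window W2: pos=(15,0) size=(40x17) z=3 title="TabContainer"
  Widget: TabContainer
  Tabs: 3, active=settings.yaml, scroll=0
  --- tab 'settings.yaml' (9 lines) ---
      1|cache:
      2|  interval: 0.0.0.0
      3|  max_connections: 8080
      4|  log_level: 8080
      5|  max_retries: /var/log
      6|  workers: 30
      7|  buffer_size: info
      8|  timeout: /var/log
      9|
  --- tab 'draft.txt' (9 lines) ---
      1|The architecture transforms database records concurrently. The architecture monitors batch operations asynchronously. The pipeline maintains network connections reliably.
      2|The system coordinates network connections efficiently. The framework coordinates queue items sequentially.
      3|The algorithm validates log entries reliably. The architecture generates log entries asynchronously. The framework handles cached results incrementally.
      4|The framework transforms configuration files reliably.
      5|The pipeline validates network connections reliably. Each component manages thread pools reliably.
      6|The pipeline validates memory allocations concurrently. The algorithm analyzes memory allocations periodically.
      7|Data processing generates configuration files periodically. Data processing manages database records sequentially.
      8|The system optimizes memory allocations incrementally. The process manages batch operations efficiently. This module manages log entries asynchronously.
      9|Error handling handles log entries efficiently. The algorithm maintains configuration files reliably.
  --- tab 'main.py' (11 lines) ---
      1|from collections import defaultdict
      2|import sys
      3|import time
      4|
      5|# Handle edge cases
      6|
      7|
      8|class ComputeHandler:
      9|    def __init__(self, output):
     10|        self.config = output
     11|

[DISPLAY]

━━━━━━━━━━━━━━━━━━━━━━━━━━━━━┓━━━━━┓                
iner                         ┃     ┃                
─────────────────────────────┨─────┨                
.yaml]│ draft.txt │ main.py  ┃     ┃                
─────────────────────────────┃     ┃                
                             ┃     ┃                
l: 0.0.0.0                   ┃     ┃                
nections: 8080               ┃     ┃                
el: 8080                     ┃     ┃                
ries: /var/log               ┃     ┃                
: 30                         ┃     ┃                
size: info                   ┃     ┃                
: /var/log                   ┃     ┃                
                             ┃     ┃                


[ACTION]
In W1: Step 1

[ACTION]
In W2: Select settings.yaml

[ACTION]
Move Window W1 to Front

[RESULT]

┏━━━━━━━━━━━━━━━━━━━━━━━━━━━━━━━━━━┓                
┃ GameOfLife                       ┃                
┠──────────────────────────────────┨                
┃Gen: 1                            ┃                
┃···██████··██··█······            ┃                
┃·····█·····██···█·····            ┃                
┃█··█······█·████····██            ┃                
┃█··██··█·███·████·████            ┃                
┃██·██··██····█·███·█·█            ┃                
┃·█·█··█··█···███·█····            ┃                
┃·█·█··█······█··██····            ┃                
┃·███·██·██···█··██····            ┃                
┃··██··█··········█·███            ┃                
┃·██·········█··████···            ┃                
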